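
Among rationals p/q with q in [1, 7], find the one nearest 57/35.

Expand x = 57/35 as a continued fraction with the Euclidean algorithm:
  57 = 1*35 + 22, so a_0 = 1.
  35 = 1*22 + 13, so a_1 = 1.
  22 = 1*13 + 9, so a_2 = 1.
  13 = 1*9 + 4, so a_3 = 1.
  9 = 2*4 + 1, so a_4 = 2.
  4 = 4*1 + 0, so a_5 = 4.
so x = [1; 1, 1, 1, 2, 4].
Convergents (p_i = a_i*p_{i-1} + p_{i-2}, q_i = a_i*q_{i-1} + q_{i-2} with p_{-2}=0, p_{-1}=1, q_{-2}=1, q_{-1}=0), until the denominator exceeds 7:
  i=0: a_0=1, p_0 = 1*1 + 0 = 1, q_0 = 1*0 + 1 = 1.
  i=1: a_1=1, p_1 = 1*1 + 1 = 2, q_1 = 1*1 + 0 = 1.
  i=2: a_2=1, p_2 = 1*2 + 1 = 3, q_2 = 1*1 + 1 = 2.
  i=3: a_3=1, p_3 = 1*3 + 2 = 5, q_3 = 1*2 + 1 = 3.
  i=4: a_4=2, p_4 = 2*5 + 3 = 13, q_4 = 2*3 + 2 = 8.
q_4 = 8 > 7, so the last convergent with denominator <= 7 is p_3/q_3 = 5/3.
The closest fraction with denominator <= 7 is either p_3/q_3 or the intermediate fraction (k*p_3 + p_2)/(k*q_3 + q_2) with the largest k >= 1 whose denominator stays <= 7; these approach x as k grows, and every other convergent or intermediate fraction in range is farther away.
Largest k: floor((7 - q_2)/q_3) = floor((7 - 2)/3) = 1.
That gives (1*5 + 3)/(1*3 + 2) = 8/5.
Compare the errors: |x - 5/3| = |57*3 - 5*35|/(35*3) = 4/105, and |x - 8/5| = |57*5 - 8*35|/(35*5) = 5/175.
Cross-multiplying, 5*105 = 525 < 700 = 4*175, so 5/175 is smaller: the intermediate fraction 8/5 is closer to x than 5/3.

8/5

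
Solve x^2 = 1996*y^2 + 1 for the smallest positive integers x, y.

(x, y) = (40320199, 902490)

First expand sqrt(1996) as a continued fraction. With x_i = (sqrt(1996) + m_i)/d_i and (m_0, d_0) = (0, 1): a_0 = floor(sqrt(1996)) = 44, since 44^2 = 1936 <= 1996 < 2025 = 45^2.
Iterate m_{i+1} = d_i*a_i - m_i, d_{i+1} = (1996 - m_{i+1}^2)/d_i, a_{i+1} = floor((a_0 + m_{i+1})/d_{i+1}):
  m_1 = 1*44 - 0 = 44, d_1 = (1996 - 44^2)/1 = 60/1 = 60, a_1 = floor((44 + 44)/60) = 1.
  m_2 = 60*1 - 44 = 16, d_2 = (1996 - 16^2)/60 = 1740/60 = 29, a_2 = floor((44 + 16)/29) = 2.
  m_3 = 29*2 - 16 = 42, d_3 = (1996 - 42^2)/29 = 232/29 = 8, a_3 = floor((44 + 42)/8) = 10.
  m_4 = 8*10 - 42 = 38, d_4 = (1996 - 38^2)/8 = 552/8 = 69, a_4 = floor((44 + 38)/69) = 1.
  m_5 = 69*1 - 38 = 31, d_5 = (1996 - 31^2)/69 = 1035/69 = 15, a_5 = floor((44 + 31)/15) = 5.
  m_6 = 15*5 - 31 = 44, d_6 = (1996 - 44^2)/15 = 60/15 = 4, a_6 = floor((44 + 44)/4) = 22.
  m_7 = 4*22 - 44 = 44, d_7 = (1996 - 44^2)/4 = 60/4 = 15, a_7 = floor((44 + 44)/15) = 5.
  m_8 = 15*5 - 44 = 31, d_8 = (1996 - 31^2)/15 = 1035/15 = 69, a_8 = floor((44 + 31)/69) = 1.
  m_9 = 69*1 - 31 = 38, d_9 = (1996 - 38^2)/69 = 552/69 = 8, a_9 = floor((44 + 38)/8) = 10.
  m_10 = 8*10 - 38 = 42, d_10 = (1996 - 42^2)/8 = 232/8 = 29, a_10 = floor((44 + 42)/29) = 2.
  m_11 = 29*2 - 42 = 16, d_11 = (1996 - 16^2)/29 = 1740/29 = 60, a_11 = floor((44 + 16)/60) = 1.
  m_12 = 60*1 - 16 = 44, d_12 = (1996 - 44^2)/60 = 60/60 = 1, a_12 = floor((44 + 44)/1) = 88.
  m_13 = 1*88 - 44 = 44, d_13 = (1996 - 44^2)/1 = 60/1 = 60: (m_13, d_13) = (m_1, d_1) = (44, 60), so from here the quotients repeat a_1, ..., a_12; the period length is 12.
So sqrt(1996) = [44; (1, 2, 10, 1, 5, 22, 5, 1, 10, 2, 1, 88)] with period length k = 12.
k is even, so the fundamental solution of x^2 - 1996y^2 = 1 is (p_{k-1}, q_{k-1}) = (p_11, q_11); compute convergents through index 11.
Convergents (p_i = a_i*p_{i-1} + p_{i-2}, q_i = a_i*q_{i-1} + q_{i-2} with p_{-2}=0, p_{-1}=1, q_{-2}=1, q_{-1}=0):
  i=0: a_0=44, p_0 = 44*1 + 0 = 44, q_0 = 44*0 + 1 = 1.
  i=1: a_1=1, p_1 = 1*44 + 1 = 45, q_1 = 1*1 + 0 = 1.
  i=2: a_2=2, p_2 = 2*45 + 44 = 134, q_2 = 2*1 + 1 = 3.
  i=3: a_3=10, p_3 = 10*134 + 45 = 1385, q_3 = 10*3 + 1 = 31.
  i=4: a_4=1, p_4 = 1*1385 + 134 = 1519, q_4 = 1*31 + 3 = 34.
  i=5: a_5=5, p_5 = 5*1519 + 1385 = 8980, q_5 = 5*34 + 31 = 201.
  i=6: a_6=22, p_6 = 22*8980 + 1519 = 199079, q_6 = 22*201 + 34 = 4456.
  i=7: a_7=5, p_7 = 5*199079 + 8980 = 1004375, q_7 = 5*4456 + 201 = 22481.
  i=8: a_8=1, p_8 = 1*1004375 + 199079 = 1203454, q_8 = 1*22481 + 4456 = 26937.
  i=9: a_9=10, p_9 = 10*1203454 + 1004375 = 13038915, q_9 = 10*26937 + 22481 = 291851.
  i=10: a_10=2, p_10 = 2*13038915 + 1203454 = 27281284, q_10 = 2*291851 + 26937 = 610639.
  i=11: a_11=1, p_11 = 1*27281284 + 13038915 = 40320199, q_11 = 1*610639 + 291851 = 902490.
Check: 40320199^2 - 1996*902490^2 = 1625718447399601 - 1625718447399600 = 1, so (x, y) = (40320199, 902490) solves the equation, and by the theorem it is the least positive solution.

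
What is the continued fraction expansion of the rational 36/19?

[1; 1, 8, 2]

Run the Euclidean algorithm on 36 and 19; the successive quotients are the partial quotients a_0, a_1, ... (each step inverts the fractional part left over by the previous one):
  36 = 1*19 + 17, so a_0 = 1.
  19 = 1*17 + 2, so a_1 = 1.
  17 = 8*2 + 1, so a_2 = 8.
  2 = 2*1 + 0, so a_3 = 2.
The remainder reaches 0 after 4 divisions, so the expansion has 4 partial quotients, read off in order.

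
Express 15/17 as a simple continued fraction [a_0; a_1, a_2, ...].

[0; 1, 7, 2]

Run the Euclidean algorithm on 15 and 17; the successive quotients are the partial quotients a_0, a_1, ... (each step inverts the fractional part left over by the previous one):
  15 = 0*17 + 15, so a_0 = 0.
  17 = 1*15 + 2, so a_1 = 1.
  15 = 7*2 + 1, so a_2 = 7.
  2 = 2*1 + 0, so a_3 = 2.
The remainder reaches 0 after 4 divisions, so the expansion has 4 partial quotients, read off in order.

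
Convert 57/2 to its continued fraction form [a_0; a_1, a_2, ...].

[28; 2]

Run the Euclidean algorithm on 57 and 2; the successive quotients are the partial quotients a_0, a_1, ... (each step inverts the fractional part left over by the previous one):
  57 = 28*2 + 1, so a_0 = 28.
  2 = 2*1 + 0, so a_1 = 2.
The remainder reaches 0 after 2 divisions, so the expansion has 2 partial quotients, read off in order.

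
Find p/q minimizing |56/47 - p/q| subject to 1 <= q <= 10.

6/5

Expand x = 56/47 as a continued fraction with the Euclidean algorithm:
  56 = 1*47 + 9, so a_0 = 1.
  47 = 5*9 + 2, so a_1 = 5.
  9 = 4*2 + 1, so a_2 = 4.
  2 = 2*1 + 0, so a_3 = 2.
so x = [1; 5, 4, 2].
Convergents (p_i = a_i*p_{i-1} + p_{i-2}, q_i = a_i*q_{i-1} + q_{i-2} with p_{-2}=0, p_{-1}=1, q_{-2}=1, q_{-1}=0), until the denominator exceeds 10:
  i=0: a_0=1, p_0 = 1*1 + 0 = 1, q_0 = 1*0 + 1 = 1.
  i=1: a_1=5, p_1 = 5*1 + 1 = 6, q_1 = 5*1 + 0 = 5.
  i=2: a_2=4, p_2 = 4*6 + 1 = 25, q_2 = 4*5 + 1 = 21.
q_2 = 21 > 10, so the last convergent with denominator <= 10 is p_1/q_1 = 6/5.
The closest fraction with denominator <= 10 is either p_1/q_1 or the intermediate fraction (k*p_1 + p_0)/(k*q_1 + q_0) with the largest k >= 1 whose denominator stays <= 10; these approach x as k grows, and every other convergent or intermediate fraction in range is farther away.
Largest k: floor((10 - q_0)/q_1) = floor((10 - 1)/5) = 1.
That gives (1*6 + 1)/(1*5 + 1) = 7/6.
Compare the errors: |x - 6/5| = |56*5 - 6*47|/(47*5) = 2/235, and |x - 7/6| = |56*6 - 7*47|/(47*6) = 7/282.
Cross-multiplying, 2*282 = 564 < 1645 = 7*235, so 2/235 is smaller: the convergent 6/5 is closer to x than 7/6.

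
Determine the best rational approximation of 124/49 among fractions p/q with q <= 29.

Expand x = 124/49 as a continued fraction with the Euclidean algorithm:
  124 = 2*49 + 26, so a_0 = 2.
  49 = 1*26 + 23, so a_1 = 1.
  26 = 1*23 + 3, so a_2 = 1.
  23 = 7*3 + 2, so a_3 = 7.
  3 = 1*2 + 1, so a_4 = 1.
  2 = 2*1 + 0, so a_5 = 2.
so x = [2; 1, 1, 7, 1, 2].
Convergents (p_i = a_i*p_{i-1} + p_{i-2}, q_i = a_i*q_{i-1} + q_{i-2} with p_{-2}=0, p_{-1}=1, q_{-2}=1, q_{-1}=0), until the denominator exceeds 29:
  i=0: a_0=2, p_0 = 2*1 + 0 = 2, q_0 = 2*0 + 1 = 1.
  i=1: a_1=1, p_1 = 1*2 + 1 = 3, q_1 = 1*1 + 0 = 1.
  i=2: a_2=1, p_2 = 1*3 + 2 = 5, q_2 = 1*1 + 1 = 2.
  i=3: a_3=7, p_3 = 7*5 + 3 = 38, q_3 = 7*2 + 1 = 15.
  i=4: a_4=1, p_4 = 1*38 + 5 = 43, q_4 = 1*15 + 2 = 17.
  i=5: a_5=2, p_5 = 2*43 + 38 = 124, q_5 = 2*17 + 15 = 49.
q_5 = 49 > 29, so the last convergent with denominator <= 29 is p_4/q_4 = 43/17.
The closest fraction with denominator <= 29 is either p_4/q_4 or the intermediate fraction (k*p_4 + p_3)/(k*q_4 + q_3) with the largest k >= 1 whose denominator stays <= 29; these approach x as k grows, and every other convergent or intermediate fraction in range is farther away.
Largest k: floor((29 - q_3)/q_4) = floor((29 - 15)/17) = 0.
Since k = 0, no intermediate fraction beyond p_4/q_4 has denominator <= 29, so the convergent 43/17 is the closest (its error is |124*17 - 43*49|/(49*17) = 1/833).

43/17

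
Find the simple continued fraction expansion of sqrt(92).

[9; (1, 1, 2, 4, 2, 1, 1, 18)]

Write x_i = (sqrt(92) + m_i)/d_i with (m_0, d_0) = (0, 1). a_0 = floor(sqrt(92)) = 9, since 9^2 = 81 <= 92 < 100 = 10^2.
Iterate m_{i+1} = d_i*a_i - m_i, d_{i+1} = (92 - m_{i+1}^2)/d_i, a_{i+1} = floor((a_0 + m_{i+1})/d_{i+1}):
  m_1 = 1*9 - 0 = 9, d_1 = (92 - 9^2)/1 = 11/1 = 11, a_1 = floor((9 + 9)/11) = 1.
  m_2 = 11*1 - 9 = 2, d_2 = (92 - 2^2)/11 = 88/11 = 8, a_2 = floor((9 + 2)/8) = 1.
  m_3 = 8*1 - 2 = 6, d_3 = (92 - 6^2)/8 = 56/8 = 7, a_3 = floor((9 + 6)/7) = 2.
  m_4 = 7*2 - 6 = 8, d_4 = (92 - 8^2)/7 = 28/7 = 4, a_4 = floor((9 + 8)/4) = 4.
  m_5 = 4*4 - 8 = 8, d_5 = (92 - 8^2)/4 = 28/4 = 7, a_5 = floor((9 + 8)/7) = 2.
  m_6 = 7*2 - 8 = 6, d_6 = (92 - 6^2)/7 = 56/7 = 8, a_6 = floor((9 + 6)/8) = 1.
  m_7 = 8*1 - 6 = 2, d_7 = (92 - 2^2)/8 = 88/8 = 11, a_7 = floor((9 + 2)/11) = 1.
  m_8 = 11*1 - 2 = 9, d_8 = (92 - 9^2)/11 = 11/11 = 1, a_8 = floor((9 + 9)/1) = 18.
  m_9 = 1*18 - 9 = 9, d_9 = (92 - 9^2)/1 = 11/1 = 11: (m_9, d_9) = (m_1, d_1) = (9, 11), so from here the quotients repeat a_1, ..., a_8; the period length is 8.
Hence the expansion of sqrt(92) is a_0 = 9 followed by the repeating block 1, 1, 2, 4, 2, 1, 1, 18 (period 8).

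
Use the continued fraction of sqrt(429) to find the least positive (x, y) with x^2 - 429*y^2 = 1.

(x, y) = (1524095, 73584)

First expand sqrt(429) as a continued fraction. With x_i = (sqrt(429) + m_i)/d_i and (m_0, d_0) = (0, 1): a_0 = floor(sqrt(429)) = 20, since 20^2 = 400 <= 429 < 441 = 21^2.
Iterate m_{i+1} = d_i*a_i - m_i, d_{i+1} = (429 - m_{i+1}^2)/d_i, a_{i+1} = floor((a_0 + m_{i+1})/d_{i+1}):
  m_1 = 1*20 - 0 = 20, d_1 = (429 - 20^2)/1 = 29/1 = 29, a_1 = floor((20 + 20)/29) = 1.
  m_2 = 29*1 - 20 = 9, d_2 = (429 - 9^2)/29 = 348/29 = 12, a_2 = floor((20 + 9)/12) = 2.
  m_3 = 12*2 - 9 = 15, d_3 = (429 - 15^2)/12 = 204/12 = 17, a_3 = floor((20 + 15)/17) = 2.
  m_4 = 17*2 - 15 = 19, d_4 = (429 - 19^2)/17 = 68/17 = 4, a_4 = floor((20 + 19)/4) = 9.
  m_5 = 4*9 - 19 = 17, d_5 = (429 - 17^2)/4 = 140/4 = 35, a_5 = floor((20 + 17)/35) = 1.
  m_6 = 35*1 - 17 = 18, d_6 = (429 - 18^2)/35 = 105/35 = 3, a_6 = floor((20 + 18)/3) = 12.
  m_7 = 3*12 - 18 = 18, d_7 = (429 - 18^2)/3 = 105/3 = 35, a_7 = floor((20 + 18)/35) = 1.
  m_8 = 35*1 - 18 = 17, d_8 = (429 - 17^2)/35 = 140/35 = 4, a_8 = floor((20 + 17)/4) = 9.
  m_9 = 4*9 - 17 = 19, d_9 = (429 - 19^2)/4 = 68/4 = 17, a_9 = floor((20 + 19)/17) = 2.
  m_10 = 17*2 - 19 = 15, d_10 = (429 - 15^2)/17 = 204/17 = 12, a_10 = floor((20 + 15)/12) = 2.
  m_11 = 12*2 - 15 = 9, d_11 = (429 - 9^2)/12 = 348/12 = 29, a_11 = floor((20 + 9)/29) = 1.
  m_12 = 29*1 - 9 = 20, d_12 = (429 - 20^2)/29 = 29/29 = 1, a_12 = floor((20 + 20)/1) = 40.
  m_13 = 1*40 - 20 = 20, d_13 = (429 - 20^2)/1 = 29/1 = 29: (m_13, d_13) = (m_1, d_1) = (20, 29), so from here the quotients repeat a_1, ..., a_12; the period length is 12.
So sqrt(429) = [20; (1, 2, 2, 9, 1, 12, 1, 9, 2, 2, 1, 40)] with period length k = 12.
k is even, so the fundamental solution of x^2 - 429y^2 = 1 is (p_{k-1}, q_{k-1}) = (p_11, q_11); compute convergents through index 11.
Convergents (p_i = a_i*p_{i-1} + p_{i-2}, q_i = a_i*q_{i-1} + q_{i-2} with p_{-2}=0, p_{-1}=1, q_{-2}=1, q_{-1}=0):
  i=0: a_0=20, p_0 = 20*1 + 0 = 20, q_0 = 20*0 + 1 = 1.
  i=1: a_1=1, p_1 = 1*20 + 1 = 21, q_1 = 1*1 + 0 = 1.
  i=2: a_2=2, p_2 = 2*21 + 20 = 62, q_2 = 2*1 + 1 = 3.
  i=3: a_3=2, p_3 = 2*62 + 21 = 145, q_3 = 2*3 + 1 = 7.
  i=4: a_4=9, p_4 = 9*145 + 62 = 1367, q_4 = 9*7 + 3 = 66.
  i=5: a_5=1, p_5 = 1*1367 + 145 = 1512, q_5 = 1*66 + 7 = 73.
  i=6: a_6=12, p_6 = 12*1512 + 1367 = 19511, q_6 = 12*73 + 66 = 942.
  i=7: a_7=1, p_7 = 1*19511 + 1512 = 21023, q_7 = 1*942 + 73 = 1015.
  i=8: a_8=9, p_8 = 9*21023 + 19511 = 208718, q_8 = 9*1015 + 942 = 10077.
  i=9: a_9=2, p_9 = 2*208718 + 21023 = 438459, q_9 = 2*10077 + 1015 = 21169.
  i=10: a_10=2, p_10 = 2*438459 + 208718 = 1085636, q_10 = 2*21169 + 10077 = 52415.
  i=11: a_11=1, p_11 = 1*1085636 + 438459 = 1524095, q_11 = 1*52415 + 21169 = 73584.
Check: 1524095^2 - 429*73584^2 = 2322865569025 - 2322865569024 = 1, so (x, y) = (1524095, 73584) solves the equation, and by the theorem it is the least positive solution.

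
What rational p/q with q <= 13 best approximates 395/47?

Expand x = 395/47 as a continued fraction with the Euclidean algorithm:
  395 = 8*47 + 19, so a_0 = 8.
  47 = 2*19 + 9, so a_1 = 2.
  19 = 2*9 + 1, so a_2 = 2.
  9 = 9*1 + 0, so a_3 = 9.
so x = [8; 2, 2, 9].
Convergents (p_i = a_i*p_{i-1} + p_{i-2}, q_i = a_i*q_{i-1} + q_{i-2} with p_{-2}=0, p_{-1}=1, q_{-2}=1, q_{-1}=0), until the denominator exceeds 13:
  i=0: a_0=8, p_0 = 8*1 + 0 = 8, q_0 = 8*0 + 1 = 1.
  i=1: a_1=2, p_1 = 2*8 + 1 = 17, q_1 = 2*1 + 0 = 2.
  i=2: a_2=2, p_2 = 2*17 + 8 = 42, q_2 = 2*2 + 1 = 5.
  i=3: a_3=9, p_3 = 9*42 + 17 = 395, q_3 = 9*5 + 2 = 47.
q_3 = 47 > 13, so the last convergent with denominator <= 13 is p_2/q_2 = 42/5.
The closest fraction with denominator <= 13 is either p_2/q_2 or the intermediate fraction (k*p_2 + p_1)/(k*q_2 + q_1) with the largest k >= 1 whose denominator stays <= 13; these approach x as k grows, and every other convergent or intermediate fraction in range is farther away.
Largest k: floor((13 - q_1)/q_2) = floor((13 - 2)/5) = 2.
That gives (2*42 + 17)/(2*5 + 2) = 101/12.
Compare the errors: |x - 42/5| = |395*5 - 42*47|/(47*5) = 1/235, and |x - 101/12| = |395*12 - 101*47|/(47*12) = 7/564.
Cross-multiplying, 1*564 = 564 < 1645 = 7*235, so 1/235 is smaller: the convergent 42/5 is closer to x than 101/12.

42/5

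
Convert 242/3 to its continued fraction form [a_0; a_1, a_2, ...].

Run the Euclidean algorithm on 242 and 3; the successive quotients are the partial quotients a_0, a_1, ... (each step inverts the fractional part left over by the previous one):
  242 = 80*3 + 2, so a_0 = 80.
  3 = 1*2 + 1, so a_1 = 1.
  2 = 2*1 + 0, so a_2 = 2.
The remainder reaches 0 after 3 divisions, so the expansion has 3 partial quotients, read off in order.

[80; 1, 2]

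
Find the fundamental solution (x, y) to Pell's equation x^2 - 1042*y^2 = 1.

(x, y) = (1302499, 40350)

First expand sqrt(1042) as a continued fraction. With x_i = (sqrt(1042) + m_i)/d_i and (m_0, d_0) = (0, 1): a_0 = floor(sqrt(1042)) = 32, since 32^2 = 1024 <= 1042 < 1089 = 33^2.
Iterate m_{i+1} = d_i*a_i - m_i, d_{i+1} = (1042 - m_{i+1}^2)/d_i, a_{i+1} = floor((a_0 + m_{i+1})/d_{i+1}):
  m_1 = 1*32 - 0 = 32, d_1 = (1042 - 32^2)/1 = 18/1 = 18, a_1 = floor((32 + 32)/18) = 3.
  m_2 = 18*3 - 32 = 22, d_2 = (1042 - 22^2)/18 = 558/18 = 31, a_2 = floor((32 + 22)/31) = 1.
  m_3 = 31*1 - 22 = 9, d_3 = (1042 - 9^2)/31 = 961/31 = 31, a_3 = floor((32 + 9)/31) = 1.
  m_4 = 31*1 - 9 = 22, d_4 = (1042 - 22^2)/31 = 558/31 = 18, a_4 = floor((32 + 22)/18) = 3.
  m_5 = 18*3 - 22 = 32, d_5 = (1042 - 32^2)/18 = 18/18 = 1, a_5 = floor((32 + 32)/1) = 64.
  m_6 = 1*64 - 32 = 32, d_6 = (1042 - 32^2)/1 = 18/1 = 18: (m_6, d_6) = (m_1, d_1) = (32, 18), so from here the quotients repeat a_1, ..., a_5; the period length is 5.
So sqrt(1042) = [32; (3, 1, 1, 3, 64)] with period length k = 5.
k is odd, so (p_{k-1}, q_{k-1}) only solves x^2 - 1042y^2 = -1 and the fundamental solution of x^2 - 1042y^2 = 1 is (p_{2k-1}, q_{2k-1}) = (p_9, q_9); compute convergents through index 9, running through the period twice.
Convergents (p_i = a_i*p_{i-1} + p_{i-2}, q_i = a_i*q_{i-1} + q_{i-2} with p_{-2}=0, p_{-1}=1, q_{-2}=1, q_{-1}=0):
  i=0: a_0=32, p_0 = 32*1 + 0 = 32, q_0 = 32*0 + 1 = 1.
  i=1: a_1=3, p_1 = 3*32 + 1 = 97, q_1 = 3*1 + 0 = 3.
  i=2: a_2=1, p_2 = 1*97 + 32 = 129, q_2 = 1*3 + 1 = 4.
  i=3: a_3=1, p_3 = 1*129 + 97 = 226, q_3 = 1*4 + 3 = 7.
  i=4: a_4=3, p_4 = 3*226 + 129 = 807, q_4 = 3*7 + 4 = 25.
  i=5: a_5=64, p_5 = 64*807 + 226 = 51874, q_5 = 64*25 + 7 = 1607.
  i=6: a_6=3, p_6 = 3*51874 + 807 = 156429, q_6 = 3*1607 + 25 = 4846.
  i=7: a_7=1, p_7 = 1*156429 + 51874 = 208303, q_7 = 1*4846 + 1607 = 6453.
  i=8: a_8=1, p_8 = 1*208303 + 156429 = 364732, q_8 = 1*6453 + 4846 = 11299.
  i=9: a_9=3, p_9 = 3*364732 + 208303 = 1302499, q_9 = 3*11299 + 6453 = 40350.
Indeed p_4^2 - 1042*q_4^2 = 651249 - 651250 = -1, not +1.
Check: 1302499^2 - 1042*40350^2 = 1696503645001 - 1696503645000 = 1, so (x, y) = (1302499, 40350) solves the equation, and by the theorem it is the least positive solution.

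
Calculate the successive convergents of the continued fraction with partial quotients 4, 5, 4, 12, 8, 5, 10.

Using the convergent recurrence p_i = a_i*p_{i-1} + p_{i-2}, q_i = a_i*q_{i-1} + q_{i-2} with p_{-2}=0, p_{-1}=1, q_{-2}=1, q_{-1}=0:
  i=0: a_0=4, p_0 = 4*1 + 0 = 4, q_0 = 4*0 + 1 = 1.
  i=1: a_1=5, p_1 = 5*4 + 1 = 21, q_1 = 5*1 + 0 = 5.
  i=2: a_2=4, p_2 = 4*21 + 4 = 88, q_2 = 4*5 + 1 = 21.
  i=3: a_3=12, p_3 = 12*88 + 21 = 1077, q_3 = 12*21 + 5 = 257.
  i=4: a_4=8, p_4 = 8*1077 + 88 = 8704, q_4 = 8*257 + 21 = 2077.
  i=5: a_5=5, p_5 = 5*8704 + 1077 = 44597, q_5 = 5*2077 + 257 = 10642.
  i=6: a_6=10, p_6 = 10*44597 + 8704 = 454674, q_6 = 10*10642 + 2077 = 108497.

4/1, 21/5, 88/21, 1077/257, 8704/2077, 44597/10642, 454674/108497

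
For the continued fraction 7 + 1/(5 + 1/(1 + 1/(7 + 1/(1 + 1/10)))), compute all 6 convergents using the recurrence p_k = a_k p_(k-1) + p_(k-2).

Using the convergent recurrence p_i = a_i*p_{i-1} + p_{i-2}, q_i = a_i*q_{i-1} + q_{i-2} with p_{-2}=0, p_{-1}=1, q_{-2}=1, q_{-1}=0:
  i=0: a_0=7, p_0 = 7*1 + 0 = 7, q_0 = 7*0 + 1 = 1.
  i=1: a_1=5, p_1 = 5*7 + 1 = 36, q_1 = 5*1 + 0 = 5.
  i=2: a_2=1, p_2 = 1*36 + 7 = 43, q_2 = 1*5 + 1 = 6.
  i=3: a_3=7, p_3 = 7*43 + 36 = 337, q_3 = 7*6 + 5 = 47.
  i=4: a_4=1, p_4 = 1*337 + 43 = 380, q_4 = 1*47 + 6 = 53.
  i=5: a_5=10, p_5 = 10*380 + 337 = 4137, q_5 = 10*53 + 47 = 577.

7/1, 36/5, 43/6, 337/47, 380/53, 4137/577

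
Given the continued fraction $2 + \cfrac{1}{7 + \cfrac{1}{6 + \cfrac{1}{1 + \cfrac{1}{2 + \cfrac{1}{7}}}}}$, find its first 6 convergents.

2/1, 15/7, 92/43, 107/50, 306/143, 2249/1051

Using the convergent recurrence p_i = a_i*p_{i-1} + p_{i-2}, q_i = a_i*q_{i-1} + q_{i-2} with p_{-2}=0, p_{-1}=1, q_{-2}=1, q_{-1}=0:
  i=0: a_0=2, p_0 = 2*1 + 0 = 2, q_0 = 2*0 + 1 = 1.
  i=1: a_1=7, p_1 = 7*2 + 1 = 15, q_1 = 7*1 + 0 = 7.
  i=2: a_2=6, p_2 = 6*15 + 2 = 92, q_2 = 6*7 + 1 = 43.
  i=3: a_3=1, p_3 = 1*92 + 15 = 107, q_3 = 1*43 + 7 = 50.
  i=4: a_4=2, p_4 = 2*107 + 92 = 306, q_4 = 2*50 + 43 = 143.
  i=5: a_5=7, p_5 = 7*306 + 107 = 2249, q_5 = 7*143 + 50 = 1051.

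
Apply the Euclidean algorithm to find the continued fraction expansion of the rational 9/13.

Run the Euclidean algorithm on 9 and 13; the successive quotients are the partial quotients a_0, a_1, ... (each step inverts the fractional part left over by the previous one):
  9 = 0*13 + 9, so a_0 = 0.
  13 = 1*9 + 4, so a_1 = 1.
  9 = 2*4 + 1, so a_2 = 2.
  4 = 4*1 + 0, so a_3 = 4.
The remainder reaches 0 after 4 divisions, so the expansion has 4 partial quotients, read off in order.

[0; 1, 2, 4]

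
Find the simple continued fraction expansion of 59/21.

Run the Euclidean algorithm on 59 and 21; the successive quotients are the partial quotients a_0, a_1, ... (each step inverts the fractional part left over by the previous one):
  59 = 2*21 + 17, so a_0 = 2.
  21 = 1*17 + 4, so a_1 = 1.
  17 = 4*4 + 1, so a_2 = 4.
  4 = 4*1 + 0, so a_3 = 4.
The remainder reaches 0 after 4 divisions, so the expansion has 4 partial quotients, read off in order.

[2; 1, 4, 4]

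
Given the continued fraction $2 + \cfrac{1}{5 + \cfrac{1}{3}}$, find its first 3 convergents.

Using the convergent recurrence p_i = a_i*p_{i-1} + p_{i-2}, q_i = a_i*q_{i-1} + q_{i-2} with p_{-2}=0, p_{-1}=1, q_{-2}=1, q_{-1}=0:
  i=0: a_0=2, p_0 = 2*1 + 0 = 2, q_0 = 2*0 + 1 = 1.
  i=1: a_1=5, p_1 = 5*2 + 1 = 11, q_1 = 5*1 + 0 = 5.
  i=2: a_2=3, p_2 = 3*11 + 2 = 35, q_2 = 3*5 + 1 = 16.

2/1, 11/5, 35/16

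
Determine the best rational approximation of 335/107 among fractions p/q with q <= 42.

Expand x = 335/107 as a continued fraction with the Euclidean algorithm:
  335 = 3*107 + 14, so a_0 = 3.
  107 = 7*14 + 9, so a_1 = 7.
  14 = 1*9 + 5, so a_2 = 1.
  9 = 1*5 + 4, so a_3 = 1.
  5 = 1*4 + 1, so a_4 = 1.
  4 = 4*1 + 0, so a_5 = 4.
so x = [3; 7, 1, 1, 1, 4].
Convergents (p_i = a_i*p_{i-1} + p_{i-2}, q_i = a_i*q_{i-1} + q_{i-2} with p_{-2}=0, p_{-1}=1, q_{-2}=1, q_{-1}=0), until the denominator exceeds 42:
  i=0: a_0=3, p_0 = 3*1 + 0 = 3, q_0 = 3*0 + 1 = 1.
  i=1: a_1=7, p_1 = 7*3 + 1 = 22, q_1 = 7*1 + 0 = 7.
  i=2: a_2=1, p_2 = 1*22 + 3 = 25, q_2 = 1*7 + 1 = 8.
  i=3: a_3=1, p_3 = 1*25 + 22 = 47, q_3 = 1*8 + 7 = 15.
  i=4: a_4=1, p_4 = 1*47 + 25 = 72, q_4 = 1*15 + 8 = 23.
  i=5: a_5=4, p_5 = 4*72 + 47 = 335, q_5 = 4*23 + 15 = 107.
q_5 = 107 > 42, so the last convergent with denominator <= 42 is p_4/q_4 = 72/23.
The closest fraction with denominator <= 42 is either p_4/q_4 or the intermediate fraction (k*p_4 + p_3)/(k*q_4 + q_3) with the largest k >= 1 whose denominator stays <= 42; these approach x as k grows, and every other convergent or intermediate fraction in range is farther away.
Largest k: floor((42 - q_3)/q_4) = floor((42 - 15)/23) = 1.
That gives (1*72 + 47)/(1*23 + 15) = 119/38.
Compare the errors: |x - 72/23| = |335*23 - 72*107|/(107*23) = 1/2461, and |x - 119/38| = |335*38 - 119*107|/(107*38) = 3/4066.
Cross-multiplying, 1*4066 = 4066 < 7383 = 3*2461, so 1/2461 is smaller: the convergent 72/23 is closer to x than 119/38.

72/23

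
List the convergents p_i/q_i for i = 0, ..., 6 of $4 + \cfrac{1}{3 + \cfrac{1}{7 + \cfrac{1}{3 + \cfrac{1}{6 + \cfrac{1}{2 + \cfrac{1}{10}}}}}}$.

Using the convergent recurrence p_i = a_i*p_{i-1} + p_{i-2}, q_i = a_i*q_{i-1} + q_{i-2} with p_{-2}=0, p_{-1}=1, q_{-2}=1, q_{-1}=0:
  i=0: a_0=4, p_0 = 4*1 + 0 = 4, q_0 = 4*0 + 1 = 1.
  i=1: a_1=3, p_1 = 3*4 + 1 = 13, q_1 = 3*1 + 0 = 3.
  i=2: a_2=7, p_2 = 7*13 + 4 = 95, q_2 = 7*3 + 1 = 22.
  i=3: a_3=3, p_3 = 3*95 + 13 = 298, q_3 = 3*22 + 3 = 69.
  i=4: a_4=6, p_4 = 6*298 + 95 = 1883, q_4 = 6*69 + 22 = 436.
  i=5: a_5=2, p_5 = 2*1883 + 298 = 4064, q_5 = 2*436 + 69 = 941.
  i=6: a_6=10, p_6 = 10*4064 + 1883 = 42523, q_6 = 10*941 + 436 = 9846.

4/1, 13/3, 95/22, 298/69, 1883/436, 4064/941, 42523/9846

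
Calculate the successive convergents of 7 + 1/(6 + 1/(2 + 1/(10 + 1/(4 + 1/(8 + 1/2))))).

7/1, 43/6, 93/13, 973/136, 3985/557, 32853/4592, 69691/9741

Using the convergent recurrence p_i = a_i*p_{i-1} + p_{i-2}, q_i = a_i*q_{i-1} + q_{i-2} with p_{-2}=0, p_{-1}=1, q_{-2}=1, q_{-1}=0:
  i=0: a_0=7, p_0 = 7*1 + 0 = 7, q_0 = 7*0 + 1 = 1.
  i=1: a_1=6, p_1 = 6*7 + 1 = 43, q_1 = 6*1 + 0 = 6.
  i=2: a_2=2, p_2 = 2*43 + 7 = 93, q_2 = 2*6 + 1 = 13.
  i=3: a_3=10, p_3 = 10*93 + 43 = 973, q_3 = 10*13 + 6 = 136.
  i=4: a_4=4, p_4 = 4*973 + 93 = 3985, q_4 = 4*136 + 13 = 557.
  i=5: a_5=8, p_5 = 8*3985 + 973 = 32853, q_5 = 8*557 + 136 = 4592.
  i=6: a_6=2, p_6 = 2*32853 + 3985 = 69691, q_6 = 2*4592 + 557 = 9741.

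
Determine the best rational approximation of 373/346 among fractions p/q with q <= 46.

41/38

Expand x = 373/346 as a continued fraction with the Euclidean algorithm:
  373 = 1*346 + 27, so a_0 = 1.
  346 = 12*27 + 22, so a_1 = 12.
  27 = 1*22 + 5, so a_2 = 1.
  22 = 4*5 + 2, so a_3 = 4.
  5 = 2*2 + 1, so a_4 = 2.
  2 = 2*1 + 0, so a_5 = 2.
so x = [1; 12, 1, 4, 2, 2].
Convergents (p_i = a_i*p_{i-1} + p_{i-2}, q_i = a_i*q_{i-1} + q_{i-2} with p_{-2}=0, p_{-1}=1, q_{-2}=1, q_{-1}=0), until the denominator exceeds 46:
  i=0: a_0=1, p_0 = 1*1 + 0 = 1, q_0 = 1*0 + 1 = 1.
  i=1: a_1=12, p_1 = 12*1 + 1 = 13, q_1 = 12*1 + 0 = 12.
  i=2: a_2=1, p_2 = 1*13 + 1 = 14, q_2 = 1*12 + 1 = 13.
  i=3: a_3=4, p_3 = 4*14 + 13 = 69, q_3 = 4*13 + 12 = 64.
q_3 = 64 > 46, so the last convergent with denominator <= 46 is p_2/q_2 = 14/13.
The closest fraction with denominator <= 46 is either p_2/q_2 or the intermediate fraction (k*p_2 + p_1)/(k*q_2 + q_1) with the largest k >= 1 whose denominator stays <= 46; these approach x as k grows, and every other convergent or intermediate fraction in range is farther away.
Largest k: floor((46 - q_1)/q_2) = floor((46 - 12)/13) = 2.
That gives (2*14 + 13)/(2*13 + 12) = 41/38.
Compare the errors: |x - 14/13| = |373*13 - 14*346|/(346*13) = 5/4498, and |x - 41/38| = |373*38 - 41*346|/(346*38) = 12/13148.
Cross-multiplying, 12*4498 = 53976 < 65740 = 5*13148, so 12/13148 is smaller: the intermediate fraction 41/38 is closer to x than 14/13.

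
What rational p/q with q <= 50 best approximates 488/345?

Expand x = 488/345 as a continued fraction with the Euclidean algorithm:
  488 = 1*345 + 143, so a_0 = 1.
  345 = 2*143 + 59, so a_1 = 2.
  143 = 2*59 + 25, so a_2 = 2.
  59 = 2*25 + 9, so a_3 = 2.
  25 = 2*9 + 7, so a_4 = 2.
  9 = 1*7 + 2, so a_5 = 1.
  7 = 3*2 + 1, so a_6 = 3.
  2 = 2*1 + 0, so a_7 = 2.
so x = [1; 2, 2, 2, 2, 1, 3, 2].
Convergents (p_i = a_i*p_{i-1} + p_{i-2}, q_i = a_i*q_{i-1} + q_{i-2} with p_{-2}=0, p_{-1}=1, q_{-2}=1, q_{-1}=0), until the denominator exceeds 50:
  i=0: a_0=1, p_0 = 1*1 + 0 = 1, q_0 = 1*0 + 1 = 1.
  i=1: a_1=2, p_1 = 2*1 + 1 = 3, q_1 = 2*1 + 0 = 2.
  i=2: a_2=2, p_2 = 2*3 + 1 = 7, q_2 = 2*2 + 1 = 5.
  i=3: a_3=2, p_3 = 2*7 + 3 = 17, q_3 = 2*5 + 2 = 12.
  i=4: a_4=2, p_4 = 2*17 + 7 = 41, q_4 = 2*12 + 5 = 29.
  i=5: a_5=1, p_5 = 1*41 + 17 = 58, q_5 = 1*29 + 12 = 41.
  i=6: a_6=3, p_6 = 3*58 + 41 = 215, q_6 = 3*41 + 29 = 152.
q_6 = 152 > 50, so the last convergent with denominator <= 50 is p_5/q_5 = 58/41.
The closest fraction with denominator <= 50 is either p_5/q_5 or the intermediate fraction (k*p_5 + p_4)/(k*q_5 + q_4) with the largest k >= 1 whose denominator stays <= 50; these approach x as k grows, and every other convergent or intermediate fraction in range is farther away.
Largest k: floor((50 - q_4)/q_5) = floor((50 - 29)/41) = 0.
Since k = 0, no intermediate fraction beyond p_5/q_5 has denominator <= 50, so the convergent 58/41 is the closest (its error is |488*41 - 58*345|/(345*41) = 2/14145).

58/41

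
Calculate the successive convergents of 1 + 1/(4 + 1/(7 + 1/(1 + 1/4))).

Using the convergent recurrence p_i = a_i*p_{i-1} + p_{i-2}, q_i = a_i*q_{i-1} + q_{i-2} with p_{-2}=0, p_{-1}=1, q_{-2}=1, q_{-1}=0:
  i=0: a_0=1, p_0 = 1*1 + 0 = 1, q_0 = 1*0 + 1 = 1.
  i=1: a_1=4, p_1 = 4*1 + 1 = 5, q_1 = 4*1 + 0 = 4.
  i=2: a_2=7, p_2 = 7*5 + 1 = 36, q_2 = 7*4 + 1 = 29.
  i=3: a_3=1, p_3 = 1*36 + 5 = 41, q_3 = 1*29 + 4 = 33.
  i=4: a_4=4, p_4 = 4*41 + 36 = 200, q_4 = 4*33 + 29 = 161.

1/1, 5/4, 36/29, 41/33, 200/161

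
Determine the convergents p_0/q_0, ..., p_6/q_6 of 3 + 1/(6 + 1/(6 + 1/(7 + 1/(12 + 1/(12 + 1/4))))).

3/1, 19/6, 117/37, 838/265, 10173/3217, 122914/38869, 501829/158693

Using the convergent recurrence p_i = a_i*p_{i-1} + p_{i-2}, q_i = a_i*q_{i-1} + q_{i-2} with p_{-2}=0, p_{-1}=1, q_{-2}=1, q_{-1}=0:
  i=0: a_0=3, p_0 = 3*1 + 0 = 3, q_0 = 3*0 + 1 = 1.
  i=1: a_1=6, p_1 = 6*3 + 1 = 19, q_1 = 6*1 + 0 = 6.
  i=2: a_2=6, p_2 = 6*19 + 3 = 117, q_2 = 6*6 + 1 = 37.
  i=3: a_3=7, p_3 = 7*117 + 19 = 838, q_3 = 7*37 + 6 = 265.
  i=4: a_4=12, p_4 = 12*838 + 117 = 10173, q_4 = 12*265 + 37 = 3217.
  i=5: a_5=12, p_5 = 12*10173 + 838 = 122914, q_5 = 12*3217 + 265 = 38869.
  i=6: a_6=4, p_6 = 4*122914 + 10173 = 501829, q_6 = 4*38869 + 3217 = 158693.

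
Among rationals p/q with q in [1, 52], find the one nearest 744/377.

75/38

Expand x = 744/377 as a continued fraction with the Euclidean algorithm:
  744 = 1*377 + 367, so a_0 = 1.
  377 = 1*367 + 10, so a_1 = 1.
  367 = 36*10 + 7, so a_2 = 36.
  10 = 1*7 + 3, so a_3 = 1.
  7 = 2*3 + 1, so a_4 = 2.
  3 = 3*1 + 0, so a_5 = 3.
so x = [1; 1, 36, 1, 2, 3].
Convergents (p_i = a_i*p_{i-1} + p_{i-2}, q_i = a_i*q_{i-1} + q_{i-2} with p_{-2}=0, p_{-1}=1, q_{-2}=1, q_{-1}=0), until the denominator exceeds 52:
  i=0: a_0=1, p_0 = 1*1 + 0 = 1, q_0 = 1*0 + 1 = 1.
  i=1: a_1=1, p_1 = 1*1 + 1 = 2, q_1 = 1*1 + 0 = 1.
  i=2: a_2=36, p_2 = 36*2 + 1 = 73, q_2 = 36*1 + 1 = 37.
  i=3: a_3=1, p_3 = 1*73 + 2 = 75, q_3 = 1*37 + 1 = 38.
  i=4: a_4=2, p_4 = 2*75 + 73 = 223, q_4 = 2*38 + 37 = 113.
q_4 = 113 > 52, so the last convergent with denominator <= 52 is p_3/q_3 = 75/38.
The closest fraction with denominator <= 52 is either p_3/q_3 or the intermediate fraction (k*p_3 + p_2)/(k*q_3 + q_2) with the largest k >= 1 whose denominator stays <= 52; these approach x as k grows, and every other convergent or intermediate fraction in range is farther away.
Largest k: floor((52 - q_2)/q_3) = floor((52 - 37)/38) = 0.
Since k = 0, no intermediate fraction beyond p_3/q_3 has denominator <= 52, so the convergent 75/38 is the closest (its error is |744*38 - 75*377|/(377*38) = 3/14326).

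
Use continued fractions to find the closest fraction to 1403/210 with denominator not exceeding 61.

314/47

Expand x = 1403/210 as a continued fraction with the Euclidean algorithm:
  1403 = 6*210 + 143, so a_0 = 6.
  210 = 1*143 + 67, so a_1 = 1.
  143 = 2*67 + 9, so a_2 = 2.
  67 = 7*9 + 4, so a_3 = 7.
  9 = 2*4 + 1, so a_4 = 2.
  4 = 4*1 + 0, so a_5 = 4.
so x = [6; 1, 2, 7, 2, 4].
Convergents (p_i = a_i*p_{i-1} + p_{i-2}, q_i = a_i*q_{i-1} + q_{i-2} with p_{-2}=0, p_{-1}=1, q_{-2}=1, q_{-1}=0), until the denominator exceeds 61:
  i=0: a_0=6, p_0 = 6*1 + 0 = 6, q_0 = 6*0 + 1 = 1.
  i=1: a_1=1, p_1 = 1*6 + 1 = 7, q_1 = 1*1 + 0 = 1.
  i=2: a_2=2, p_2 = 2*7 + 6 = 20, q_2 = 2*1 + 1 = 3.
  i=3: a_3=7, p_3 = 7*20 + 7 = 147, q_3 = 7*3 + 1 = 22.
  i=4: a_4=2, p_4 = 2*147 + 20 = 314, q_4 = 2*22 + 3 = 47.
  i=5: a_5=4, p_5 = 4*314 + 147 = 1403, q_5 = 4*47 + 22 = 210.
q_5 = 210 > 61, so the last convergent with denominator <= 61 is p_4/q_4 = 314/47.
The closest fraction with denominator <= 61 is either p_4/q_4 or the intermediate fraction (k*p_4 + p_3)/(k*q_4 + q_3) with the largest k >= 1 whose denominator stays <= 61; these approach x as k grows, and every other convergent or intermediate fraction in range is farther away.
Largest k: floor((61 - q_3)/q_4) = floor((61 - 22)/47) = 0.
Since k = 0, no intermediate fraction beyond p_4/q_4 has denominator <= 61, so the convergent 314/47 is the closest (its error is |1403*47 - 314*210|/(210*47) = 1/9870).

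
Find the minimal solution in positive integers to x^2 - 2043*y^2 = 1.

First expand sqrt(2043) as a continued fraction. With x_i = (sqrt(2043) + m_i)/d_i and (m_0, d_0) = (0, 1): a_0 = floor(sqrt(2043)) = 45, since 45^2 = 2025 <= 2043 < 2116 = 46^2.
Iterate m_{i+1} = d_i*a_i - m_i, d_{i+1} = (2043 - m_{i+1}^2)/d_i, a_{i+1} = floor((a_0 + m_{i+1})/d_{i+1}):
  m_1 = 1*45 - 0 = 45, d_1 = (2043 - 45^2)/1 = 18/1 = 18, a_1 = floor((45 + 45)/18) = 5.
  m_2 = 18*5 - 45 = 45, d_2 = (2043 - 45^2)/18 = 18/18 = 1, a_2 = floor((45 + 45)/1) = 90.
  m_3 = 1*90 - 45 = 45, d_3 = (2043 - 45^2)/1 = 18/1 = 18: (m_3, d_3) = (m_1, d_1) = (45, 18), so from here the quotients repeat a_1, a_2; the period length is 2.
So sqrt(2043) = [45; (5, 90)] with period length k = 2.
k is even, so the fundamental solution of x^2 - 2043y^2 = 1 is (p_{k-1}, q_{k-1}) = (p_1, q_1); compute convergents through index 1.
Convergents (p_i = a_i*p_{i-1} + p_{i-2}, q_i = a_i*q_{i-1} + q_{i-2} with p_{-2}=0, p_{-1}=1, q_{-2}=1, q_{-1}=0):
  i=0: a_0=45, p_0 = 45*1 + 0 = 45, q_0 = 45*0 + 1 = 1.
  i=1: a_1=5, p_1 = 5*45 + 1 = 226, q_1 = 5*1 + 0 = 5.
Check: 226^2 - 2043*5^2 = 51076 - 51075 = 1, so (x, y) = (226, 5) solves the equation, and by the theorem it is the least positive solution.

(x, y) = (226, 5)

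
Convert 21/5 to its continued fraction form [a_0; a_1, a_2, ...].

[4; 5]

Run the Euclidean algorithm on 21 and 5; the successive quotients are the partial quotients a_0, a_1, ... (each step inverts the fractional part left over by the previous one):
  21 = 4*5 + 1, so a_0 = 4.
  5 = 5*1 + 0, so a_1 = 5.
The remainder reaches 0 after 2 divisions, so the expansion has 2 partial quotients, read off in order.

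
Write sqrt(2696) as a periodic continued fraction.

[51; (1, 11, 1, 102)]

Write x_i = (sqrt(2696) + m_i)/d_i with (m_0, d_0) = (0, 1). a_0 = floor(sqrt(2696)) = 51, since 51^2 = 2601 <= 2696 < 2704 = 52^2.
Iterate m_{i+1} = d_i*a_i - m_i, d_{i+1} = (2696 - m_{i+1}^2)/d_i, a_{i+1} = floor((a_0 + m_{i+1})/d_{i+1}):
  m_1 = 1*51 - 0 = 51, d_1 = (2696 - 51^2)/1 = 95/1 = 95, a_1 = floor((51 + 51)/95) = 1.
  m_2 = 95*1 - 51 = 44, d_2 = (2696 - 44^2)/95 = 760/95 = 8, a_2 = floor((51 + 44)/8) = 11.
  m_3 = 8*11 - 44 = 44, d_3 = (2696 - 44^2)/8 = 760/8 = 95, a_3 = floor((51 + 44)/95) = 1.
  m_4 = 95*1 - 44 = 51, d_4 = (2696 - 51^2)/95 = 95/95 = 1, a_4 = floor((51 + 51)/1) = 102.
  m_5 = 1*102 - 51 = 51, d_5 = (2696 - 51^2)/1 = 95/1 = 95: (m_5, d_5) = (m_1, d_1) = (51, 95), so from here the quotients repeat a_1, ..., a_4; the period length is 4.
Hence the expansion of sqrt(2696) is a_0 = 51 followed by the repeating block 1, 11, 1, 102 (period 4).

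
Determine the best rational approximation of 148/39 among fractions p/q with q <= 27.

Expand x = 148/39 as a continued fraction with the Euclidean algorithm:
  148 = 3*39 + 31, so a_0 = 3.
  39 = 1*31 + 8, so a_1 = 1.
  31 = 3*8 + 7, so a_2 = 3.
  8 = 1*7 + 1, so a_3 = 1.
  7 = 7*1 + 0, so a_4 = 7.
so x = [3; 1, 3, 1, 7].
Convergents (p_i = a_i*p_{i-1} + p_{i-2}, q_i = a_i*q_{i-1} + q_{i-2} with p_{-2}=0, p_{-1}=1, q_{-2}=1, q_{-1}=0), until the denominator exceeds 27:
  i=0: a_0=3, p_0 = 3*1 + 0 = 3, q_0 = 3*0 + 1 = 1.
  i=1: a_1=1, p_1 = 1*3 + 1 = 4, q_1 = 1*1 + 0 = 1.
  i=2: a_2=3, p_2 = 3*4 + 3 = 15, q_2 = 3*1 + 1 = 4.
  i=3: a_3=1, p_3 = 1*15 + 4 = 19, q_3 = 1*4 + 1 = 5.
  i=4: a_4=7, p_4 = 7*19 + 15 = 148, q_4 = 7*5 + 4 = 39.
q_4 = 39 > 27, so the last convergent with denominator <= 27 is p_3/q_3 = 19/5.
The closest fraction with denominator <= 27 is either p_3/q_3 or the intermediate fraction (k*p_3 + p_2)/(k*q_3 + q_2) with the largest k >= 1 whose denominator stays <= 27; these approach x as k grows, and every other convergent or intermediate fraction in range is farther away.
Largest k: floor((27 - q_2)/q_3) = floor((27 - 4)/5) = 4.
That gives (4*19 + 15)/(4*5 + 4) = 91/24.
Compare the errors: |x - 19/5| = |148*5 - 19*39|/(39*5) = 1/195, and |x - 91/24| = |148*24 - 91*39|/(39*24) = 3/936.
Cross-multiplying, 3*195 = 585 < 936 = 1*936, so 3/936 is smaller: the intermediate fraction 91/24 is closer to x than 19/5.

91/24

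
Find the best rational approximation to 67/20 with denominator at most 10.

Expand x = 67/20 as a continued fraction with the Euclidean algorithm:
  67 = 3*20 + 7, so a_0 = 3.
  20 = 2*7 + 6, so a_1 = 2.
  7 = 1*6 + 1, so a_2 = 1.
  6 = 6*1 + 0, so a_3 = 6.
so x = [3; 2, 1, 6].
Convergents (p_i = a_i*p_{i-1} + p_{i-2}, q_i = a_i*q_{i-1} + q_{i-2} with p_{-2}=0, p_{-1}=1, q_{-2}=1, q_{-1}=0), until the denominator exceeds 10:
  i=0: a_0=3, p_0 = 3*1 + 0 = 3, q_0 = 3*0 + 1 = 1.
  i=1: a_1=2, p_1 = 2*3 + 1 = 7, q_1 = 2*1 + 0 = 2.
  i=2: a_2=1, p_2 = 1*7 + 3 = 10, q_2 = 1*2 + 1 = 3.
  i=3: a_3=6, p_3 = 6*10 + 7 = 67, q_3 = 6*3 + 2 = 20.
q_3 = 20 > 10, so the last convergent with denominator <= 10 is p_2/q_2 = 10/3.
The closest fraction with denominator <= 10 is either p_2/q_2 or the intermediate fraction (k*p_2 + p_1)/(k*q_2 + q_1) with the largest k >= 1 whose denominator stays <= 10; these approach x as k grows, and every other convergent or intermediate fraction in range is farther away.
Largest k: floor((10 - q_1)/q_2) = floor((10 - 2)/3) = 2.
That gives (2*10 + 7)/(2*3 + 2) = 27/8.
Compare the errors: |x - 10/3| = |67*3 - 10*20|/(20*3) = 1/60, and |x - 27/8| = |67*8 - 27*20|/(20*8) = 4/160.
Cross-multiplying, 1*160 = 160 < 240 = 4*60, so 1/60 is smaller: the convergent 10/3 is closer to x than 27/8.

10/3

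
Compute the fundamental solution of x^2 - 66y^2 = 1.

(x, y) = (65, 8)

First expand sqrt(66) as a continued fraction. With x_i = (sqrt(66) + m_i)/d_i and (m_0, d_0) = (0, 1): a_0 = floor(sqrt(66)) = 8, since 8^2 = 64 <= 66 < 81 = 9^2.
Iterate m_{i+1} = d_i*a_i - m_i, d_{i+1} = (66 - m_{i+1}^2)/d_i, a_{i+1} = floor((a_0 + m_{i+1})/d_{i+1}):
  m_1 = 1*8 - 0 = 8, d_1 = (66 - 8^2)/1 = 2/1 = 2, a_1 = floor((8 + 8)/2) = 8.
  m_2 = 2*8 - 8 = 8, d_2 = (66 - 8^2)/2 = 2/2 = 1, a_2 = floor((8 + 8)/1) = 16.
  m_3 = 1*16 - 8 = 8, d_3 = (66 - 8^2)/1 = 2/1 = 2: (m_3, d_3) = (m_1, d_1) = (8, 2), so from here the quotients repeat a_1, a_2; the period length is 2.
So sqrt(66) = [8; (8, 16)] with period length k = 2.
k is even, so the fundamental solution of x^2 - 66y^2 = 1 is (p_{k-1}, q_{k-1}) = (p_1, q_1); compute convergents through index 1.
Convergents (p_i = a_i*p_{i-1} + p_{i-2}, q_i = a_i*q_{i-1} + q_{i-2} with p_{-2}=0, p_{-1}=1, q_{-2}=1, q_{-1}=0):
  i=0: a_0=8, p_0 = 8*1 + 0 = 8, q_0 = 8*0 + 1 = 1.
  i=1: a_1=8, p_1 = 8*8 + 1 = 65, q_1 = 8*1 + 0 = 8.
Check: 65^2 - 66*8^2 = 4225 - 4224 = 1, so (x, y) = (65, 8) solves the equation, and by the theorem it is the least positive solution.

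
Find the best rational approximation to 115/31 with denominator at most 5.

15/4

Expand x = 115/31 as a continued fraction with the Euclidean algorithm:
  115 = 3*31 + 22, so a_0 = 3.
  31 = 1*22 + 9, so a_1 = 1.
  22 = 2*9 + 4, so a_2 = 2.
  9 = 2*4 + 1, so a_3 = 2.
  4 = 4*1 + 0, so a_4 = 4.
so x = [3; 1, 2, 2, 4].
Convergents (p_i = a_i*p_{i-1} + p_{i-2}, q_i = a_i*q_{i-1} + q_{i-2} with p_{-2}=0, p_{-1}=1, q_{-2}=1, q_{-1}=0), until the denominator exceeds 5:
  i=0: a_0=3, p_0 = 3*1 + 0 = 3, q_0 = 3*0 + 1 = 1.
  i=1: a_1=1, p_1 = 1*3 + 1 = 4, q_1 = 1*1 + 0 = 1.
  i=2: a_2=2, p_2 = 2*4 + 3 = 11, q_2 = 2*1 + 1 = 3.
  i=3: a_3=2, p_3 = 2*11 + 4 = 26, q_3 = 2*3 + 1 = 7.
q_3 = 7 > 5, so the last convergent with denominator <= 5 is p_2/q_2 = 11/3.
The closest fraction with denominator <= 5 is either p_2/q_2 or the intermediate fraction (k*p_2 + p_1)/(k*q_2 + q_1) with the largest k >= 1 whose denominator stays <= 5; these approach x as k grows, and every other convergent or intermediate fraction in range is farther away.
Largest k: floor((5 - q_1)/q_2) = floor((5 - 1)/3) = 1.
That gives (1*11 + 4)/(1*3 + 1) = 15/4.
Compare the errors: |x - 11/3| = |115*3 - 11*31|/(31*3) = 4/93, and |x - 15/4| = |115*4 - 15*31|/(31*4) = 5/124.
Cross-multiplying, 5*93 = 465 < 496 = 4*124, so 5/124 is smaller: the intermediate fraction 15/4 is closer to x than 11/3.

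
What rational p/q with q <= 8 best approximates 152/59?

18/7

Expand x = 152/59 as a continued fraction with the Euclidean algorithm:
  152 = 2*59 + 34, so a_0 = 2.
  59 = 1*34 + 25, so a_1 = 1.
  34 = 1*25 + 9, so a_2 = 1.
  25 = 2*9 + 7, so a_3 = 2.
  9 = 1*7 + 2, so a_4 = 1.
  7 = 3*2 + 1, so a_5 = 3.
  2 = 2*1 + 0, so a_6 = 2.
so x = [2; 1, 1, 2, 1, 3, 2].
Convergents (p_i = a_i*p_{i-1} + p_{i-2}, q_i = a_i*q_{i-1} + q_{i-2} with p_{-2}=0, p_{-1}=1, q_{-2}=1, q_{-1}=0), until the denominator exceeds 8:
  i=0: a_0=2, p_0 = 2*1 + 0 = 2, q_0 = 2*0 + 1 = 1.
  i=1: a_1=1, p_1 = 1*2 + 1 = 3, q_1 = 1*1 + 0 = 1.
  i=2: a_2=1, p_2 = 1*3 + 2 = 5, q_2 = 1*1 + 1 = 2.
  i=3: a_3=2, p_3 = 2*5 + 3 = 13, q_3 = 2*2 + 1 = 5.
  i=4: a_4=1, p_4 = 1*13 + 5 = 18, q_4 = 1*5 + 2 = 7.
  i=5: a_5=3, p_5 = 3*18 + 13 = 67, q_5 = 3*7 + 5 = 26.
q_5 = 26 > 8, so the last convergent with denominator <= 8 is p_4/q_4 = 18/7.
The closest fraction with denominator <= 8 is either p_4/q_4 or the intermediate fraction (k*p_4 + p_3)/(k*q_4 + q_3) with the largest k >= 1 whose denominator stays <= 8; these approach x as k grows, and every other convergent or intermediate fraction in range is farther away.
Largest k: floor((8 - q_3)/q_4) = floor((8 - 5)/7) = 0.
Since k = 0, no intermediate fraction beyond p_4/q_4 has denominator <= 8, so the convergent 18/7 is the closest (its error is |152*7 - 18*59|/(59*7) = 2/413).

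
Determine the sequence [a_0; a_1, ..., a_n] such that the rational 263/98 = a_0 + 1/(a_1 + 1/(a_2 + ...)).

[2; 1, 2, 6, 5]

Run the Euclidean algorithm on 263 and 98; the successive quotients are the partial quotients a_0, a_1, ... (each step inverts the fractional part left over by the previous one):
  263 = 2*98 + 67, so a_0 = 2.
  98 = 1*67 + 31, so a_1 = 1.
  67 = 2*31 + 5, so a_2 = 2.
  31 = 6*5 + 1, so a_3 = 6.
  5 = 5*1 + 0, so a_4 = 5.
The remainder reaches 0 after 5 divisions, so the expansion has 5 partial quotients, read off in order.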